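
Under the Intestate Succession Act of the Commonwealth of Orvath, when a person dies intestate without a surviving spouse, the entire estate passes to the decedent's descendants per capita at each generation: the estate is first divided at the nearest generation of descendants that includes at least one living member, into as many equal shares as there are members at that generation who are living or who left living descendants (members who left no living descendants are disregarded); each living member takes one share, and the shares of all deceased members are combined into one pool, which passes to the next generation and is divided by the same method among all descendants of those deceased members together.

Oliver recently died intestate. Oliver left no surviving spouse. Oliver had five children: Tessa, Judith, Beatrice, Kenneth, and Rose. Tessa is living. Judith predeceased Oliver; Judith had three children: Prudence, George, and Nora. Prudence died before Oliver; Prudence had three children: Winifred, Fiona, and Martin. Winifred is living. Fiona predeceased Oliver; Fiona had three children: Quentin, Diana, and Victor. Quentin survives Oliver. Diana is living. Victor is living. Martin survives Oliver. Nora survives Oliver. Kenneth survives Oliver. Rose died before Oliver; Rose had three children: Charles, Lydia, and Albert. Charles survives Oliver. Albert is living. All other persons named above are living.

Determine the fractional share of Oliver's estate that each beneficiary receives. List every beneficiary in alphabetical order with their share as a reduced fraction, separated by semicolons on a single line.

Albert 1/15; Beatrice 1/5; Charles 1/15; Diana 1/135; George 1/15; Kenneth 1/5; Lydia 1/15; Martin 1/45; Nora 1/15; Quentin 1/135; Tessa 1/5; Victor 1/135; Winifred 1/45

There is no surviving spouse, so the entire estate passes to Oliver's descendants per capita at each generation.
At generation 1 (Tessa, Judith, Beatrice, Kenneth, Rose) there are 5 shares of (1)/5 = 1/5 each.
Living: Tessa, Beatrice, and Kenneth — each takes 1/5.
Deceased: Judith and Rose. Their combined 2/5 is pooled and carried to generation 2.
At generation 2 (Prudence, George, Nora, Charles, Lydia, Albert) there are 6 shares of (2/5)/6 = 1/15 each.
Living: George, Nora, Charles, Lydia, and Albert — each takes 1/15.
Deceased: Prudence. That 1/15 share is carried to generation 3.
At generation 3 (Winifred, Fiona, Martin) there are 3 shares of (1/15)/3 = 1/45 each.
Living: Winifred and Martin — each takes 1/45.
Deceased: Fiona. That 1/45 share is carried to generation 4.
At generation 4 (Quentin, Diana, Victor) there are 3 shares of (1/45)/3 = 1/135 each.
Living: Quentin, Diana, and Victor — each takes 1/135.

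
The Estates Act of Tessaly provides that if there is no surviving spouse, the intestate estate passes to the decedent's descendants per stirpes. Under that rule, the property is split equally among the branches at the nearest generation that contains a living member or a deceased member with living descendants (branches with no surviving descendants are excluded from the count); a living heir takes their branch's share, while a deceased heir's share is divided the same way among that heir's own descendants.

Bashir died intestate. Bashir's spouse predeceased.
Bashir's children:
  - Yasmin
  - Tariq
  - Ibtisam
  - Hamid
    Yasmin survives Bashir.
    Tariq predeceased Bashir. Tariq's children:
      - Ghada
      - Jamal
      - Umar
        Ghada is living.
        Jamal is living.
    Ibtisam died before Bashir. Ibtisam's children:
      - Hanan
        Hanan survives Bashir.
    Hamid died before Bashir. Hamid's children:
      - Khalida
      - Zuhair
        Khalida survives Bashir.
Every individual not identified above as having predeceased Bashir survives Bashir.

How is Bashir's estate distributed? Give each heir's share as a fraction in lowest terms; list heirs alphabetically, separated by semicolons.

There is no surviving spouse, so the entire estate passes to Bashir's descendants per stirpes.
The estate is divided into 4 equal shares of 1/4 among Yasmin, Tariq, Ibtisam, Hamid.
Yasmin is living and takes 1/4.
Tariq predeceased; the 1/4 allotted to Tariq's branch passes to Tariq's issue by representation.
The 1/4 is divided into 3 equal shares of 1/12 among Ghada, Jamal, Umar.
Ghada is living and takes 1/12.
Jamal is living and takes 1/12.
Umar is living and takes 1/12.
Ibtisam predeceased; the 1/4 allotted to Ibtisam's branch passes to Ibtisam's issue by representation.
Hanan is the sole taker at this level and receives the full 1/4.
Hamid predeceased; the 1/4 allotted to Hamid's branch passes to Hamid's issue by representation.
The 1/4 is divided into 2 equal shares of 1/8 among Khalida, Zuhair.
Khalida is living and takes 1/8.
Zuhair is living and takes 1/8.

Ghada 1/12; Hanan 1/4; Jamal 1/12; Khalida 1/8; Umar 1/12; Yasmin 1/4; Zuhair 1/8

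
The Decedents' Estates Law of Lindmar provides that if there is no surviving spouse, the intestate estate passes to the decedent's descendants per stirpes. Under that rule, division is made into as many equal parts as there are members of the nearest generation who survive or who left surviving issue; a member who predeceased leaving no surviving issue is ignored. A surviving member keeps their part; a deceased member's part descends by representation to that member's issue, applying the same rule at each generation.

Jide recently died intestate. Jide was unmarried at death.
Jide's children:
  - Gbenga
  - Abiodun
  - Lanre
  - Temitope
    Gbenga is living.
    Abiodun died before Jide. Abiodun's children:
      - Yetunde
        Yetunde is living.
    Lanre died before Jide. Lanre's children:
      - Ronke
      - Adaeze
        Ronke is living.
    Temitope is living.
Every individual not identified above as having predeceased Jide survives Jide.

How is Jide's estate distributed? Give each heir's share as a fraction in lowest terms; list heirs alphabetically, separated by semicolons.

There is no surviving spouse, so the entire estate passes to Jide's descendants per stirpes.
The estate is divided into 4 equal shares of 1/4 among Gbenga, Abiodun, Lanre, Temitope.
Gbenga is living and takes 1/4.
Abiodun predeceased; the 1/4 allotted to Abiodun's branch passes to Abiodun's issue by representation.
Yetunde is the sole taker at this level and receives the full 1/4.
Lanre predeceased; the 1/4 allotted to Lanre's branch passes to Lanre's issue by representation.
The 1/4 is divided into 2 equal shares of 1/8 among Ronke, Adaeze.
Ronke is living and takes 1/8.
Adaeze is living and takes 1/8.
Temitope is living and takes 1/4.

Adaeze 1/8; Gbenga 1/4; Ronke 1/8; Temitope 1/4; Yetunde 1/4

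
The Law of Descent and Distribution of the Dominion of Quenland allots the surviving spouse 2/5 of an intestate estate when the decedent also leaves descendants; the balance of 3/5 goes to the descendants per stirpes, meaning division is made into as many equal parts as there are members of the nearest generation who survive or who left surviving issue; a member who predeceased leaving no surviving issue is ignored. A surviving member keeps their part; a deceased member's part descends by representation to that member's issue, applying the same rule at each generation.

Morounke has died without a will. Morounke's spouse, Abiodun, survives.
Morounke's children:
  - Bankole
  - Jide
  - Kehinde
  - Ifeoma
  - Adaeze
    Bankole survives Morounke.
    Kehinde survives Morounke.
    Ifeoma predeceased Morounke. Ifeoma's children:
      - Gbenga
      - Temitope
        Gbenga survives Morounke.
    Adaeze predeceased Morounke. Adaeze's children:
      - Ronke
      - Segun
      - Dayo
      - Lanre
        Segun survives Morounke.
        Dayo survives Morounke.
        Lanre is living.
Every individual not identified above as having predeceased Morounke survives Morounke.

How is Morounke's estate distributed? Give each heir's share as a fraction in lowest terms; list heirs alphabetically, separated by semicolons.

Abiodun, as surviving spouse, takes 2/5.
The remaining 3/5 passes to Morounke's descendants per stirpes.
The 3/5 is divided into 5 equal shares of 3/25 among Bankole, Jide, Kehinde, Ifeoma, Adaeze.
Bankole is living and takes 3/25.
Jide is living and takes 3/25.
Kehinde is living and takes 3/25.
Ifeoma predeceased; the 3/25 allotted to Ifeoma's branch passes to Ifeoma's issue by representation.
The 3/25 is divided into 2 equal shares of 3/50 among Gbenga, Temitope.
Gbenga is living and takes 3/50.
Temitope is living and takes 3/50.
Adaeze predeceased; the 3/25 allotted to Adaeze's branch passes to Adaeze's issue by representation.
The 3/25 is divided into 4 equal shares of 3/100 among Ronke, Segun, Dayo, Lanre.
Ronke is living and takes 3/100.
Segun is living and takes 3/100.
Dayo is living and takes 3/100.
Lanre is living and takes 3/100.

Abiodun 2/5; Bankole 3/25; Dayo 3/100; Gbenga 3/50; Jide 3/25; Kehinde 3/25; Lanre 3/100; Ronke 3/100; Segun 3/100; Temitope 3/50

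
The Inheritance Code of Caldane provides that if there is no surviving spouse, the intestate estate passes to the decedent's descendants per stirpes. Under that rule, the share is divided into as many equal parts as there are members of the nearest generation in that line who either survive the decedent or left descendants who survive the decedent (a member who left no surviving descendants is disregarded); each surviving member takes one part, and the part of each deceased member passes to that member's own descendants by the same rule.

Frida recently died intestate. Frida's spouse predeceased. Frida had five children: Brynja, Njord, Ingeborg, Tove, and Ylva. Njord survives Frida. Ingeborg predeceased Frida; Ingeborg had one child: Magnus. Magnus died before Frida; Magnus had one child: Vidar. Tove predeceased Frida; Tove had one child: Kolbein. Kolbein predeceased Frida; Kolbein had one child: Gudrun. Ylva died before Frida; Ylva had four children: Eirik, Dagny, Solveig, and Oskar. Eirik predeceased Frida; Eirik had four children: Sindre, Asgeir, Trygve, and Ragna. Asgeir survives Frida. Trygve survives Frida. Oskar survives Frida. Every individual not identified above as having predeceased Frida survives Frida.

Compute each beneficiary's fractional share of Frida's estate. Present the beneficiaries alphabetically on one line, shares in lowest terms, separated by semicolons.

Asgeir 1/80; Brynja 1/5; Dagny 1/20; Gudrun 1/5; Njord 1/5; Oskar 1/20; Ragna 1/80; Sindre 1/80; Solveig 1/20; Trygve 1/80; Vidar 1/5

There is no surviving spouse, so the entire estate passes to Frida's descendants per stirpes.
The estate is divided into 5 equal shares of 1/5 among Brynja, Njord, Ingeborg, Tove, Ylva.
Brynja is living and takes 1/5.
Njord is living and takes 1/5.
Ingeborg predeceased; the 1/5 allotted to Ingeborg's branch passes to Ingeborg's issue by representation.
Magnus's line is the sole branch at this level, so the full 1/5 passes to Magnus's issue by representation.
Vidar is the sole taker at this level and receives the full 1/5.
Tove predeceased; the 1/5 allotted to Tove's branch passes to Tove's issue by representation.
Kolbein's line is the sole branch at this level, so the full 1/5 passes to Kolbein's issue by representation.
Gudrun is the sole taker at this level and receives the full 1/5.
Ylva predeceased; the 1/5 allotted to Ylva's branch passes to Ylva's issue by representation.
The 1/5 is divided into 4 equal shares of 1/20 among Eirik, Dagny, Solveig, Oskar.
Eirik predeceased; the 1/20 allotted to Eirik's branch passes to Eirik's issue by representation.
The 1/20 is divided into 4 equal shares of 1/80 among Sindre, Asgeir, Trygve, Ragna.
Sindre is living and takes 1/80.
Asgeir is living and takes 1/80.
Trygve is living and takes 1/80.
Ragna is living and takes 1/80.
Dagny is living and takes 1/20.
Solveig is living and takes 1/20.
Oskar is living and takes 1/20.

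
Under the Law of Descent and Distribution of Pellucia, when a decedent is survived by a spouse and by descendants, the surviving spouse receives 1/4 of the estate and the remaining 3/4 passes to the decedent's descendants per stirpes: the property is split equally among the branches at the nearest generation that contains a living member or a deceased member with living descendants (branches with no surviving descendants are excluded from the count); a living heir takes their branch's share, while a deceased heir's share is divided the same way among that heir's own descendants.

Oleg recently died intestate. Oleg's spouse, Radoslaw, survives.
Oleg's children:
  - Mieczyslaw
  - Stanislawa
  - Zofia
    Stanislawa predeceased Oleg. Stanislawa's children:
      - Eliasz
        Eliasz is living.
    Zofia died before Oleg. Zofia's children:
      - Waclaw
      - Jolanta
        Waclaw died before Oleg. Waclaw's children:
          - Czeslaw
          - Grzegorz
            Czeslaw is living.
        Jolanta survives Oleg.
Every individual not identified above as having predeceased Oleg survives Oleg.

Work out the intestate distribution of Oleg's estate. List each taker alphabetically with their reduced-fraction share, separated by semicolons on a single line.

Radoslaw, as surviving spouse, takes 1/4.
The remaining 3/4 passes to Oleg's descendants per stirpes.
The 3/4 is divided into 3 equal shares of 1/4 among Mieczyslaw, Stanislawa, Zofia.
Mieczyslaw is living and takes 1/4.
Stanislawa predeceased; the 1/4 allotted to Stanislawa's branch passes to Stanislawa's issue by representation.
Eliasz is the sole taker at this level and receives the full 1/4.
Zofia predeceased; the 1/4 allotted to Zofia's branch passes to Zofia's issue by representation.
The 1/4 is divided into 2 equal shares of 1/8 among Waclaw, Jolanta.
Waclaw predeceased; the 1/8 allotted to Waclaw's branch passes to Waclaw's issue by representation.
The 1/8 is divided into 2 equal shares of 1/16 among Czeslaw, Grzegorz.
Czeslaw is living and takes 1/16.
Grzegorz is living and takes 1/16.
Jolanta is living and takes 1/8.

Czeslaw 1/16; Eliasz 1/4; Grzegorz 1/16; Jolanta 1/8; Mieczyslaw 1/4; Radoslaw 1/4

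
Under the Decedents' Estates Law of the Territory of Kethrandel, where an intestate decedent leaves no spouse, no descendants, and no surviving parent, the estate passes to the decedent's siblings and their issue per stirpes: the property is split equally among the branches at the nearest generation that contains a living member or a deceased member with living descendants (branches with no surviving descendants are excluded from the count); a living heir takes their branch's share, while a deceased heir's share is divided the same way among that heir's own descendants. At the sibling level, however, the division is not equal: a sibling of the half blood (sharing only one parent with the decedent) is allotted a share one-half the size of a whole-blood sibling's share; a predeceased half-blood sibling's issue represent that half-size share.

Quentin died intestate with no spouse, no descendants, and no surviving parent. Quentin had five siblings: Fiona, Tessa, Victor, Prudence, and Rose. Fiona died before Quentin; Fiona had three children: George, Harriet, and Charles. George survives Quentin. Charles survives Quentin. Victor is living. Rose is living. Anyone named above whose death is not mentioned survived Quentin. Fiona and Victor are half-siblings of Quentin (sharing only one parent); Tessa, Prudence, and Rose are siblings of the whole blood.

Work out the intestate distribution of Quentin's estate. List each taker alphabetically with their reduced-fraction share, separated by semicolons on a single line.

Charles 1/24; George 1/24; Harriet 1/24; Prudence 1/4; Rose 1/4; Tessa 1/4; Victor 1/8

No spouse, descendants, or parent survives, so the estate passes to Quentin's siblings per stirpes.
Half-blood siblings count for one-half the weight of whole-blood siblings at the initial division.
Dividing 1 in proportion to weights (total weight 4): Fiona (weight 1/2) → 1/8; Tessa (weight 1) → 1/4; Victor (weight 1/2) → 1/8; Prudence (weight 1) → 1/4; Rose (weight 1) → 1/4.
Fiona predeceased; the 1/8 allotted to Fiona's branch passes to Fiona's issue by representation.
The 1/8 is divided into 3 equal shares of 1/24 among George, Harriet, Charles.
George is living and takes 1/24.
Harriet is living and takes 1/24.
Charles is living and takes 1/24.
Tessa is living and takes 1/4.
Victor is living and takes 1/8.
Prudence is living and takes 1/4.
Rose is living and takes 1/4.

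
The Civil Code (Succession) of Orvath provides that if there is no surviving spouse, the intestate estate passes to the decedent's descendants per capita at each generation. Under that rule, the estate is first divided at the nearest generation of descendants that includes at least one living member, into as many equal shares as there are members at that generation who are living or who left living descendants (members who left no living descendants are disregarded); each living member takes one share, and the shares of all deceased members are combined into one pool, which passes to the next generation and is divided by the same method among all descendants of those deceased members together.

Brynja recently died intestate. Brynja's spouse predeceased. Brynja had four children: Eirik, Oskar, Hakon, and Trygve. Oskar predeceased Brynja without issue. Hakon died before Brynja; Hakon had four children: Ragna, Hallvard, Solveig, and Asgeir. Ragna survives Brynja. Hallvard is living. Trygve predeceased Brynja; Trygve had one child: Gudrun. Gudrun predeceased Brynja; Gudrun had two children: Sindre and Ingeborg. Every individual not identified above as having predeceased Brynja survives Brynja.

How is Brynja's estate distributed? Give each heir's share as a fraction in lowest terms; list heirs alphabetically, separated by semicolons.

There is no surviving spouse, so the entire estate passes to Brynja's descendants per capita at each generation.
At generation 1 (Eirik, Hakon, Trygve) there are 3 shares of (1)/3 = 1/3 each.
Living: Eirik — each takes 1/3.
Deceased: Hakon and Trygve. Their combined 2/3 is pooled and carried to generation 2.
At generation 2 (Ragna, Hallvard, Solveig, Asgeir, Gudrun) there are 5 shares of (2/3)/5 = 2/15 each.
Living: Ragna, Hallvard, Solveig, and Asgeir — each takes 2/15.
Deceased: Gudrun. That 2/15 share is carried to generation 3.
At generation 3 (Sindre, Ingeborg) there are 2 shares of (2/15)/2 = 1/15 each.
Living: Sindre and Ingeborg — each takes 1/15.

Asgeir 2/15; Eirik 1/3; Hallvard 2/15; Ingeborg 1/15; Ragna 2/15; Sindre 1/15; Solveig 2/15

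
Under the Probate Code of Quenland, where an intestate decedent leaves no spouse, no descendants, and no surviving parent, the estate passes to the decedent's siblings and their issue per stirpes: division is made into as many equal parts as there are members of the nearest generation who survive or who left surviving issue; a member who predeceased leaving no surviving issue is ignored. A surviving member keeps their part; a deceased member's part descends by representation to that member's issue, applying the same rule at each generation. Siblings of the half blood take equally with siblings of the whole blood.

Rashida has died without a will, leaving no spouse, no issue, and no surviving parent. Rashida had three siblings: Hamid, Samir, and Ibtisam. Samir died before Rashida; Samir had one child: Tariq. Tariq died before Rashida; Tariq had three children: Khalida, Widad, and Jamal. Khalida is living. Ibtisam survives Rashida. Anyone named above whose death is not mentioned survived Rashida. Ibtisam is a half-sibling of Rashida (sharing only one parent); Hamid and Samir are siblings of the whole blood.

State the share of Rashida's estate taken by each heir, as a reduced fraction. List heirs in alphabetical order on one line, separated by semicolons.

No spouse, descendants, or parent survives, so the estate passes to Rashida's siblings per stirpes.
Half-blood and whole-blood siblings take equally under the stated rule.
The estate is divided into 3 equal shares of 1/3 among Hamid, Samir, Ibtisam.
Hamid is living and takes 1/3.
Samir predeceased; the 1/3 allotted to Samir's branch passes to Samir's issue by representation.
Tariq's line is the sole branch at this level, so the full 1/3 passes to Tariq's issue by representation.
The 1/3 is divided into 3 equal shares of 1/9 among Khalida, Widad, Jamal.
Khalida is living and takes 1/9.
Widad is living and takes 1/9.
Jamal is living and takes 1/9.
Ibtisam is living and takes 1/3.

Hamid 1/3; Ibtisam 1/3; Jamal 1/9; Khalida 1/9; Widad 1/9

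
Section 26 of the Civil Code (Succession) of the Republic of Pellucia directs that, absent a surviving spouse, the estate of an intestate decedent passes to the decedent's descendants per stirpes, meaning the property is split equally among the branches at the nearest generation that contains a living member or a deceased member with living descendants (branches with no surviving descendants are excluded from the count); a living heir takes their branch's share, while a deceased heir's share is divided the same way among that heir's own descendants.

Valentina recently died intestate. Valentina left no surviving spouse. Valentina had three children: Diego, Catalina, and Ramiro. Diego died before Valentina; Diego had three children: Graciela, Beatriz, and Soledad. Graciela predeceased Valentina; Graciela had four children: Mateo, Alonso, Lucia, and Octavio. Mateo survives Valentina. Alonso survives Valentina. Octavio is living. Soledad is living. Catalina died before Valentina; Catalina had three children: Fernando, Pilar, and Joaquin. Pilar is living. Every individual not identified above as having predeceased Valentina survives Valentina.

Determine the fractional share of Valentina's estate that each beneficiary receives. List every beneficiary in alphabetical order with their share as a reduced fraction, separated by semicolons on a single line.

There is no surviving spouse, so the entire estate passes to Valentina's descendants per stirpes.
The estate is divided into 3 equal shares of 1/3 among Diego, Catalina, Ramiro.
Diego predeceased; the 1/3 allotted to Diego's branch passes to Diego's issue by representation.
The 1/3 is divided into 3 equal shares of 1/9 among Graciela, Beatriz, Soledad.
Graciela predeceased; the 1/9 allotted to Graciela's branch passes to Graciela's issue by representation.
The 1/9 is divided into 4 equal shares of 1/36 among Mateo, Alonso, Lucia, Octavio.
Mateo is living and takes 1/36.
Alonso is living and takes 1/36.
Lucia is living and takes 1/36.
Octavio is living and takes 1/36.
Beatriz is living and takes 1/9.
Soledad is living and takes 1/9.
Catalina predeceased; the 1/3 allotted to Catalina's branch passes to Catalina's issue by representation.
The 1/3 is divided into 3 equal shares of 1/9 among Fernando, Pilar, Joaquin.
Fernando is living and takes 1/9.
Pilar is living and takes 1/9.
Joaquin is living and takes 1/9.
Ramiro is living and takes 1/3.

Alonso 1/36; Beatriz 1/9; Fernando 1/9; Joaquin 1/9; Lucia 1/36; Mateo 1/36; Octavio 1/36; Pilar 1/9; Ramiro 1/3; Soledad 1/9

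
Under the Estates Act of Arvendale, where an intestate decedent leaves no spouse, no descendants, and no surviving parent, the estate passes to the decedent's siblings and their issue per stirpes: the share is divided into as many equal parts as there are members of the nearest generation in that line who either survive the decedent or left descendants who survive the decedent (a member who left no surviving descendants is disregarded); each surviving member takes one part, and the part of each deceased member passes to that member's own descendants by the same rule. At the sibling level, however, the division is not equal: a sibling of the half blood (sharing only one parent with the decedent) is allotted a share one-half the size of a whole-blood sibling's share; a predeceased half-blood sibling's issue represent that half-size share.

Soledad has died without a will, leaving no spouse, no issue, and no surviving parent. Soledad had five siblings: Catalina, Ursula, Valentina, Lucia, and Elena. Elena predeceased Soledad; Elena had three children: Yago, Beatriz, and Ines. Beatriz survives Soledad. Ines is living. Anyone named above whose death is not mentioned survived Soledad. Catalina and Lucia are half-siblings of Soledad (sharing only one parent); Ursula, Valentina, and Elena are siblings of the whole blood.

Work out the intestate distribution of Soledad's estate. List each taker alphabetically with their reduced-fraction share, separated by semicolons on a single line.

Beatriz 1/12; Catalina 1/8; Ines 1/12; Lucia 1/8; Ursula 1/4; Valentina 1/4; Yago 1/12

No spouse, descendants, or parent survives, so the estate passes to Soledad's siblings per stirpes.
Half-blood siblings count for one-half the weight of whole-blood siblings at the initial division.
Dividing 1 in proportion to weights (total weight 4): Catalina (weight 1/2) → 1/8; Ursula (weight 1) → 1/4; Valentina (weight 1) → 1/4; Lucia (weight 1/2) → 1/8; Elena (weight 1) → 1/4.
Catalina is living and takes 1/8.
Ursula is living and takes 1/4.
Valentina is living and takes 1/4.
Lucia is living and takes 1/8.
Elena predeceased; the 1/4 allotted to Elena's branch passes to Elena's issue by representation.
The 1/4 is divided into 3 equal shares of 1/12 among Yago, Beatriz, Ines.
Yago is living and takes 1/12.
Beatriz is living and takes 1/12.
Ines is living and takes 1/12.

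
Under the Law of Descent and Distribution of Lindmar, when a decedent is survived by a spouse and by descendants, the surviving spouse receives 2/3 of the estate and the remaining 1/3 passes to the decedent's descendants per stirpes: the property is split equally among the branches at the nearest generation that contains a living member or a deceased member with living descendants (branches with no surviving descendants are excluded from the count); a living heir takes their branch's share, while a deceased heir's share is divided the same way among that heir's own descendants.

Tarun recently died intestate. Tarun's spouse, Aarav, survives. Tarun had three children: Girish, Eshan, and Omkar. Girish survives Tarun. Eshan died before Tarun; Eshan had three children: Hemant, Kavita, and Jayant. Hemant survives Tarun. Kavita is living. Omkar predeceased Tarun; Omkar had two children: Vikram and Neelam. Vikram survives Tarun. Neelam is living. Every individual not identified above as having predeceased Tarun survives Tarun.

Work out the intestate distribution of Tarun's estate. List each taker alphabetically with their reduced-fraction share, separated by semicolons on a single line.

Aarav 2/3; Girish 1/9; Hemant 1/27; Jayant 1/27; Kavita 1/27; Neelam 1/18; Vikram 1/18

Aarav, as surviving spouse, takes 2/3.
The remaining 1/3 passes to Tarun's descendants per stirpes.
The 1/3 is divided into 3 equal shares of 1/9 among Girish, Eshan, Omkar.
Girish is living and takes 1/9.
Eshan predeceased; the 1/9 allotted to Eshan's branch passes to Eshan's issue by representation.
The 1/9 is divided into 3 equal shares of 1/27 among Hemant, Kavita, Jayant.
Hemant is living and takes 1/27.
Kavita is living and takes 1/27.
Jayant is living and takes 1/27.
Omkar predeceased; the 1/9 allotted to Omkar's branch passes to Omkar's issue by representation.
The 1/9 is divided into 2 equal shares of 1/18 among Vikram, Neelam.
Vikram is living and takes 1/18.
Neelam is living and takes 1/18.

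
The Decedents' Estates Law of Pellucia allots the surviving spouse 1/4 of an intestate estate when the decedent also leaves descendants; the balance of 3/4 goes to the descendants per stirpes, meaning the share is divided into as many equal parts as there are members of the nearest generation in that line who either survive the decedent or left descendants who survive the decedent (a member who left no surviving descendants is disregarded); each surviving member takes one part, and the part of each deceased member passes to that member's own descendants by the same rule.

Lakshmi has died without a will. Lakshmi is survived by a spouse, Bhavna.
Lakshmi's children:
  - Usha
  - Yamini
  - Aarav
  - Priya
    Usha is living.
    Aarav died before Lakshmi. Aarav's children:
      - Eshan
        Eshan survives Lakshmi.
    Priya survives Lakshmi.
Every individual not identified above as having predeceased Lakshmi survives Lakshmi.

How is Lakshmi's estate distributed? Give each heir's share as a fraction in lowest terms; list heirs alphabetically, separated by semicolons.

Bhavna 1/4; Eshan 3/16; Priya 3/16; Usha 3/16; Yamini 3/16

Bhavna, as surviving spouse, takes 1/4.
The remaining 3/4 passes to Lakshmi's descendants per stirpes.
The 3/4 is divided into 4 equal shares of 3/16 among Usha, Yamini, Aarav, Priya.
Usha is living and takes 3/16.
Yamini is living and takes 3/16.
Aarav predeceased; the 3/16 allotted to Aarav's branch passes to Aarav's issue by representation.
Eshan is the sole taker at this level and receives the full 3/16.
Priya is living and takes 3/16.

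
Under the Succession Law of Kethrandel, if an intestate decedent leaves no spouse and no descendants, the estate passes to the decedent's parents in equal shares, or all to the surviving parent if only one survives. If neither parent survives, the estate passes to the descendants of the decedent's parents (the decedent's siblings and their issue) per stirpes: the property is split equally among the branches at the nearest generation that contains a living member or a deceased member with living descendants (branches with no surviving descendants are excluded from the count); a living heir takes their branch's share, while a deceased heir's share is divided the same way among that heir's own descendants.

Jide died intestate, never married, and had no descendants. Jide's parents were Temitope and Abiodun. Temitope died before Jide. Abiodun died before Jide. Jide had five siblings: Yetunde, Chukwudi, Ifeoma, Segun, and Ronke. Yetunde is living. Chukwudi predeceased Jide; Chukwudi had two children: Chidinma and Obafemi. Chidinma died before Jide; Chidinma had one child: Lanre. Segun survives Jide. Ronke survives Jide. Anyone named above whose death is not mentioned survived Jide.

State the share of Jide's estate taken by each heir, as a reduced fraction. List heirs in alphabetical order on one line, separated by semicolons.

Neither parent survives and there are no descendants, so the estate passes to Jide's siblings and their issue per stirpes.
The estate is divided into 5 equal shares of 1/5 among Yetunde, Chukwudi, Ifeoma, Segun, Ronke.
Yetunde is living and takes 1/5.
Chukwudi predeceased; the 1/5 allotted to Chukwudi's branch passes to Chukwudi's issue by representation.
The 1/5 is divided into 2 equal shares of 1/10 among Chidinma, Obafemi.
Chidinma predeceased; the 1/10 allotted to Chidinma's branch passes to Chidinma's issue by representation.
Lanre is the sole taker at this level and receives the full 1/10.
Obafemi is living and takes 1/10.
Ifeoma is living and takes 1/5.
Segun is living and takes 1/5.
Ronke is living and takes 1/5.

Ifeoma 1/5; Lanre 1/10; Obafemi 1/10; Ronke 1/5; Segun 1/5; Yetunde 1/5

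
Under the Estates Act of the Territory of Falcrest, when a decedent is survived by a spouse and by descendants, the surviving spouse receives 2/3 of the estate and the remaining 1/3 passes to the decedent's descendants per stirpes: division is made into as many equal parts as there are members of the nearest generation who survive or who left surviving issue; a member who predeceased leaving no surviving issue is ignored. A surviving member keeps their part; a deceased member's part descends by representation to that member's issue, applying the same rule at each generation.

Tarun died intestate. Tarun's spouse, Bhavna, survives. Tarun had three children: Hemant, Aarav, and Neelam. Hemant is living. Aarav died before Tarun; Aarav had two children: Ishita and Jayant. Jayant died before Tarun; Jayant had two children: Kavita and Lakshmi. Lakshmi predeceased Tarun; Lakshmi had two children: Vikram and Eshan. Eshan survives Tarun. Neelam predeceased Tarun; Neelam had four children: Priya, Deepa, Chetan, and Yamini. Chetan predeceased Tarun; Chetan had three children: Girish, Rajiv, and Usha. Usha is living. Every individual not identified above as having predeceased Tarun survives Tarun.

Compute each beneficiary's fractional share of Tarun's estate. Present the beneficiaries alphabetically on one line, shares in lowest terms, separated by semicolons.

Bhavna 2/3; Deepa 1/36; Eshan 1/72; Girish 1/108; Hemant 1/9; Ishita 1/18; Kavita 1/36; Priya 1/36; Rajiv 1/108; Usha 1/108; Vikram 1/72; Yamini 1/36

Bhavna, as surviving spouse, takes 2/3.
The remaining 1/3 passes to Tarun's descendants per stirpes.
The 1/3 is divided into 3 equal shares of 1/9 among Hemant, Aarav, Neelam.
Hemant is living and takes 1/9.
Aarav predeceased; the 1/9 allotted to Aarav's branch passes to Aarav's issue by representation.
The 1/9 is divided into 2 equal shares of 1/18 among Ishita, Jayant.
Ishita is living and takes 1/18.
Jayant predeceased; the 1/18 allotted to Jayant's branch passes to Jayant's issue by representation.
The 1/18 is divided into 2 equal shares of 1/36 among Kavita, Lakshmi.
Kavita is living and takes 1/36.
Lakshmi predeceased; the 1/36 allotted to Lakshmi's branch passes to Lakshmi's issue by representation.
The 1/36 is divided into 2 equal shares of 1/72 among Vikram, Eshan.
Vikram is living and takes 1/72.
Eshan is living and takes 1/72.
Neelam predeceased; the 1/9 allotted to Neelam's branch passes to Neelam's issue by representation.
The 1/9 is divided into 4 equal shares of 1/36 among Priya, Deepa, Chetan, Yamini.
Priya is living and takes 1/36.
Deepa is living and takes 1/36.
Chetan predeceased; the 1/36 allotted to Chetan's branch passes to Chetan's issue by representation.
The 1/36 is divided into 3 equal shares of 1/108 among Girish, Rajiv, Usha.
Girish is living and takes 1/108.
Rajiv is living and takes 1/108.
Usha is living and takes 1/108.
Yamini is living and takes 1/36.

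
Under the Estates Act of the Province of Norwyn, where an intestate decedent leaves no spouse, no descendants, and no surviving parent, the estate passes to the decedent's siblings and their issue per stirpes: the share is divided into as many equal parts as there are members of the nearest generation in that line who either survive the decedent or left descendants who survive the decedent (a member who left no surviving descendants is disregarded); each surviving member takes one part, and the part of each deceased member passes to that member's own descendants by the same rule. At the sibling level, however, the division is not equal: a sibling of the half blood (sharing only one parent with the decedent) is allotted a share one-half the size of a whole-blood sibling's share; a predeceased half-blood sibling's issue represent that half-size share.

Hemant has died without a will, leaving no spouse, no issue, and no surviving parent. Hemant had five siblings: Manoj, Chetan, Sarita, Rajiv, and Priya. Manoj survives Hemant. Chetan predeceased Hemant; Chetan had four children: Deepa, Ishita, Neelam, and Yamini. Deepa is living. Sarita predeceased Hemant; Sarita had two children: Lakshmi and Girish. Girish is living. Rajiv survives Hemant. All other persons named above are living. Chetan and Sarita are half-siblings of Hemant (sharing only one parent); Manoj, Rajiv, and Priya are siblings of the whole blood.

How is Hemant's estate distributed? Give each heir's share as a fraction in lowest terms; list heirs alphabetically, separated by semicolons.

Deepa 1/32; Girish 1/16; Ishita 1/32; Lakshmi 1/16; Manoj 1/4; Neelam 1/32; Priya 1/4; Rajiv 1/4; Yamini 1/32

No spouse, descendants, or parent survives, so the estate passes to Hemant's siblings per stirpes.
Half-blood siblings count for one-half the weight of whole-blood siblings at the initial division.
Dividing 1 in proportion to weights (total weight 4): Manoj (weight 1) → 1/4; Chetan (weight 1/2) → 1/8; Sarita (weight 1/2) → 1/8; Rajiv (weight 1) → 1/4; Priya (weight 1) → 1/4.
Manoj is living and takes 1/4.
Chetan predeceased; the 1/8 allotted to Chetan's branch passes to Chetan's issue by representation.
The 1/8 is divided into 4 equal shares of 1/32 among Deepa, Ishita, Neelam, Yamini.
Deepa is living and takes 1/32.
Ishita is living and takes 1/32.
Neelam is living and takes 1/32.
Yamini is living and takes 1/32.
Sarita predeceased; the 1/8 allotted to Sarita's branch passes to Sarita's issue by representation.
The 1/8 is divided into 2 equal shares of 1/16 among Lakshmi, Girish.
Lakshmi is living and takes 1/16.
Girish is living and takes 1/16.
Rajiv is living and takes 1/4.
Priya is living and takes 1/4.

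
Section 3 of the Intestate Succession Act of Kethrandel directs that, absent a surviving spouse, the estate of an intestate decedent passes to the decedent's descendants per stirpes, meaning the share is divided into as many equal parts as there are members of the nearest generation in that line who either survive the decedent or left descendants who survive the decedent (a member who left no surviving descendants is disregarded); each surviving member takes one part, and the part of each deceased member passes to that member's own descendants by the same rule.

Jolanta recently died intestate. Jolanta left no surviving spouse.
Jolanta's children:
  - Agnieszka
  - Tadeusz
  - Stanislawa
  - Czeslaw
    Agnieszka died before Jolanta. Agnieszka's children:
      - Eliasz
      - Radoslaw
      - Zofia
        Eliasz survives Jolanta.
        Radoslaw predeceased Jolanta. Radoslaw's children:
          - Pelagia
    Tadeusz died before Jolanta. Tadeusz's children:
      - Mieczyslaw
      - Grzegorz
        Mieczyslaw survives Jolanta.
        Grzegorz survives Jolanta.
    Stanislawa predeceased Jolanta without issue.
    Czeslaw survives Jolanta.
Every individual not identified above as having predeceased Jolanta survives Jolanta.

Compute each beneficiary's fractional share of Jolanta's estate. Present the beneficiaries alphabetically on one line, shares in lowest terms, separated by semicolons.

There is no surviving spouse, so the entire estate passes to Jolanta's descendants per stirpes.
Stanislawa left no surviving issue, so that branch lapses and is disregarded.
The estate is divided into 3 equal shares of 1/3 among Agnieszka, Tadeusz, Czeslaw.
Agnieszka predeceased; the 1/3 allotted to Agnieszka's branch passes to Agnieszka's issue by representation.
The 1/3 is divided into 3 equal shares of 1/9 among Eliasz, Radoslaw, Zofia.
Eliasz is living and takes 1/9.
Radoslaw predeceased; the 1/9 allotted to Radoslaw's branch passes to Radoslaw's issue by representation.
Pelagia is the sole taker at this level and receives the full 1/9.
Zofia is living and takes 1/9.
Tadeusz predeceased; the 1/3 allotted to Tadeusz's branch passes to Tadeusz's issue by representation.
The 1/3 is divided into 2 equal shares of 1/6 among Mieczyslaw, Grzegorz.
Mieczyslaw is living and takes 1/6.
Grzegorz is living and takes 1/6.
Czeslaw is living and takes 1/3.

Czeslaw 1/3; Eliasz 1/9; Grzegorz 1/6; Mieczyslaw 1/6; Pelagia 1/9; Zofia 1/9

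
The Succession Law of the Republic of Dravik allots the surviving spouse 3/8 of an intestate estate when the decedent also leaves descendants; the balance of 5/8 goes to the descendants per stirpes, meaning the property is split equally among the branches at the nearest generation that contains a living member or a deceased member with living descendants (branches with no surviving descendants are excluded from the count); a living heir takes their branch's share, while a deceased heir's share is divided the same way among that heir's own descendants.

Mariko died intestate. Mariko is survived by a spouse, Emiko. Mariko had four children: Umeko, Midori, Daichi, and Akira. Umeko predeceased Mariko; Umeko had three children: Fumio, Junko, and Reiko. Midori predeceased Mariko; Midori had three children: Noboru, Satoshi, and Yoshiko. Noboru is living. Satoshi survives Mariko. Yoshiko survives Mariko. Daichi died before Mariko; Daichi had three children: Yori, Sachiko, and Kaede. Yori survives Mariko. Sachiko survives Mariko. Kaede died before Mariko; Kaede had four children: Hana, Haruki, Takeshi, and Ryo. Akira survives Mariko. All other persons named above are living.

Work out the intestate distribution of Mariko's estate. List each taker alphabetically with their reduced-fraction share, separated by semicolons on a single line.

Emiko, as surviving spouse, takes 3/8.
The remaining 5/8 passes to Mariko's descendants per stirpes.
The 5/8 is divided into 4 equal shares of 5/32 among Umeko, Midori, Daichi, Akira.
Umeko predeceased; the 5/32 allotted to Umeko's branch passes to Umeko's issue by representation.
The 5/32 is divided into 3 equal shares of 5/96 among Fumio, Junko, Reiko.
Fumio is living and takes 5/96.
Junko is living and takes 5/96.
Reiko is living and takes 5/96.
Midori predeceased; the 5/32 allotted to Midori's branch passes to Midori's issue by representation.
The 5/32 is divided into 3 equal shares of 5/96 among Noboru, Satoshi, Yoshiko.
Noboru is living and takes 5/96.
Satoshi is living and takes 5/96.
Yoshiko is living and takes 5/96.
Daichi predeceased; the 5/32 allotted to Daichi's branch passes to Daichi's issue by representation.
The 5/32 is divided into 3 equal shares of 5/96 among Yori, Sachiko, Kaede.
Yori is living and takes 5/96.
Sachiko is living and takes 5/96.
Kaede predeceased; the 5/96 allotted to Kaede's branch passes to Kaede's issue by representation.
The 5/96 is divided into 4 equal shares of 5/384 among Hana, Haruki, Takeshi, Ryo.
Hana is living and takes 5/384.
Haruki is living and takes 5/384.
Takeshi is living and takes 5/384.
Ryo is living and takes 5/384.
Akira is living and takes 5/32.

Akira 5/32; Emiko 3/8; Fumio 5/96; Hana 5/384; Haruki 5/384; Junko 5/96; Noboru 5/96; Reiko 5/96; Ryo 5/384; Sachiko 5/96; Satoshi 5/96; Takeshi 5/384; Yori 5/96; Yoshiko 5/96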